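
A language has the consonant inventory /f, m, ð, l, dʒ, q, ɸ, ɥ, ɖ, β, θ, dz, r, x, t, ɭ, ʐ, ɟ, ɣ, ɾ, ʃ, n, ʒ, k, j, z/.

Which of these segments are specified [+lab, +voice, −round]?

Among the inventory, the [+labial] segments are /f, m, ɸ, ɥ, β/.
Then [+voice] gives /m, ɥ, β/.
Of those, [−round] leaves /m, β/.

m, β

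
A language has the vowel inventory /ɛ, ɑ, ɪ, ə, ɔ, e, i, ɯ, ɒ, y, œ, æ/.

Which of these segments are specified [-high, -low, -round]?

ɛ, ə, e

Eliminate segments failing any feature: /ɑ, ɒ, æ/ are [+low]; /ɪ, i, ɯ, y/ are [+high]; /ɔ, œ/ are [+round]. The remaining /ɛ, ə, e/ satisfy [-high], [-low], [-round].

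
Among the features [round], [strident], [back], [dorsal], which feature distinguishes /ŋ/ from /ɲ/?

[back]

/ŋ/ is the velar nasal and /ɲ/ is the palatal nasal. Both are [−round], [−strident], [+dorsal]. /ŋ/ is [+back] while /ɲ/ is [−back], so the distinguishing feature is [back].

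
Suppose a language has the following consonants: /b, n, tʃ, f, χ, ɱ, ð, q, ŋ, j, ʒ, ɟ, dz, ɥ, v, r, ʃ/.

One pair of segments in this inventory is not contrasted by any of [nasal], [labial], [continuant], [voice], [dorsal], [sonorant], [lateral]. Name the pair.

Both /ð/ and /ʒ/ are [−nasal], [−labial], [+continuant], [+voice], [−dorsal], [−sonorant], [−lateral]. Since the list omits [strident] and [anterior] — which do distinguish the voiced dental fricative from the voiced postalveolar fricative — this pair collapses; all other pairs remain distinct.

ð, ʒ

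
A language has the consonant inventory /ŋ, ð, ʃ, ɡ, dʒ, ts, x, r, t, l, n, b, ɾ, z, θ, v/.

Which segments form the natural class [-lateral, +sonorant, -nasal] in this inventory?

r, ɾ

Checking each segment against [-lateral], [+sonorant], [-nasal]: /r/ (alveolar trill), /ɾ/ (alveolar tap) satisfy every feature; every other segment in the inventory fails at least one.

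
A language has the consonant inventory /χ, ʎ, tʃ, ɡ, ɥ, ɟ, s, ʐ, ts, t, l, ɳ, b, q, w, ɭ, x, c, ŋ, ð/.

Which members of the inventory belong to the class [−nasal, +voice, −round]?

ʎ, ɡ, ɟ, ʐ, l, b, ɭ, ð

Eliminate segments failing any feature: /χ, tʃ, s, ts, t, q, x, c/ are [−voice]; /ɥ, w/ are [+round]; /ɳ, ŋ/ are [+nasal]. The remaining /ʎ, ɡ, ɟ, ʐ, l, b, ɭ, ð/ satisfy [−nasal], [+voice], [−round].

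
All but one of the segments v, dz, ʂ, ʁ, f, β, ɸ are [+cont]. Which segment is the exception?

/β, ɸ, ʂ, f, ʁ, v/ are all [+continuant]; /dz/ (voiced alveolar affricate) is [-continuant].

dz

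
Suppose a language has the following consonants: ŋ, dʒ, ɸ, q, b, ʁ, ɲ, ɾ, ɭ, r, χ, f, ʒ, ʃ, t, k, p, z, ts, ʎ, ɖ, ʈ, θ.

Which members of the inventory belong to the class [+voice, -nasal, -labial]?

dʒ, ʁ, ɾ, ɭ, r, ʒ, z, ʎ, ɖ

Checking each segment against [+voice], [-nasal], [-labial]: /dʒ/ (voiced postalveolar affricate), /ʁ/ (voiced uvular fricative), /ɾ/ (alveolar tap), /ɭ/ (retroflex lateral approximant), /r/ (alveolar trill), /ʒ/ (voiced postalveolar fricative), among others, satisfy every feature; every other segment in the inventory fails at least one.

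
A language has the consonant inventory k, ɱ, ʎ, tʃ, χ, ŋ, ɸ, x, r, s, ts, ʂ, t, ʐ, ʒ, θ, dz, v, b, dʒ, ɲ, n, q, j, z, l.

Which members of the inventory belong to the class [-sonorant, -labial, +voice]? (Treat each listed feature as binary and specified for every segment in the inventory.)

Among the inventory, the [-sonorant] segments are /k, tʃ, χ, ɸ, x, s, ts, ʂ, t, ʐ, ʒ, θ, dz, v, b, dʒ, q, z/.
Intersecting with [-labial] gives /k, tʃ, χ, x, s, ts, ʂ, t, ʐ, ʒ, θ, dz, dʒ, q, z/.
Intersecting with [+voice] leaves /ʐ, ʒ, dz, dʒ, z/.

ʐ, ʒ, dz, dʒ, z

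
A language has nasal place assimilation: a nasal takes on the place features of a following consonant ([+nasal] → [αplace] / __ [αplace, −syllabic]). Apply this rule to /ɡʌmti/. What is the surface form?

[ɡʌnti]

The only nasal preceding a consonant is /m/ before /t/. /t/ is [+coronal], so /m/ → /n/, giving [ɡʌnti].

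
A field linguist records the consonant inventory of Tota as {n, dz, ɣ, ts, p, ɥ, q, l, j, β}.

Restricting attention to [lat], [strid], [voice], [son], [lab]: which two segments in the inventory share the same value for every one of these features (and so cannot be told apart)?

j, n

On the given features, /j/ and /n/ have an identical profile: [−lateral], [−strident], [+voice], [+sonorant], [−labial]. No other two segments in the inventory coincide on all 5 features. (They do differ in [nasal], [continuant] and [dorsal], which are not among the given features.)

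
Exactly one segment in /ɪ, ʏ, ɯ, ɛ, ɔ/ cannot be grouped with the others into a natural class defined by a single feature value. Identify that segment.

ɯ

[tense] groups all but one: /ɪ, ɛ, ʏ, ɔ/ share [−tense] while /ɯ/ (high back unrounded vowel) alone is [+tense]. Removing any other segment would not leave a single-feature class that excludes it.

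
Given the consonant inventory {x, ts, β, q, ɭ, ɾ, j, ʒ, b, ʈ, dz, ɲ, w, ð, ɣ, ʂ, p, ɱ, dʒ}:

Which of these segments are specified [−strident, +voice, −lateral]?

β, ɾ, j, b, ɲ, w, ð, ɣ, ɱ

Among the inventory, the [−strident] segments are /x, β, q, ɭ, ɾ, j, b, ʈ, ɲ, w, ð, ɣ, p, ɱ/.
Among these, [+voice] gives /β, ɭ, ɾ, j, b, ɲ, w, ð, ɣ, ɱ/.
Among these, [−lateral] leaves /β, ɾ, j, b, ɲ, w, ð, ɣ, ɱ/.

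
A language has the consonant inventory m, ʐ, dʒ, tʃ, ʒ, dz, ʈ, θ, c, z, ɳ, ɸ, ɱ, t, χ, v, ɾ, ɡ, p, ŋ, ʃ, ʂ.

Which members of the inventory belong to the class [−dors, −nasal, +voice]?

The [−dorsal] segments are /m, ʐ, dʒ, tʃ, ʒ, dz, ʈ, θ, z, ɳ, ɸ, ɱ, t, v, ɾ, p, ʃ, ʂ/.
Among these, [−nasal] gives /ʐ, dʒ, tʃ, ʒ, dz, ʈ, θ, z, ɸ, t, v, ɾ, p, ʃ, ʂ/.
Then [+voice] leaves /ʐ, dʒ, ʒ, dz, z, v, ɾ/.

ʐ, dʒ, ʒ, dz, z, v, ɾ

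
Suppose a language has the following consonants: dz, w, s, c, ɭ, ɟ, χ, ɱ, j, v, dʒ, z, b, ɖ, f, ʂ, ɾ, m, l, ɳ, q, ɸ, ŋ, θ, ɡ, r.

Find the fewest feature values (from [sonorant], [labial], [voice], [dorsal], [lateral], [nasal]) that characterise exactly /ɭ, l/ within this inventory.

[+lateral]

Every target segment is [+lateral] and no other inventory member is, so one feature is enough.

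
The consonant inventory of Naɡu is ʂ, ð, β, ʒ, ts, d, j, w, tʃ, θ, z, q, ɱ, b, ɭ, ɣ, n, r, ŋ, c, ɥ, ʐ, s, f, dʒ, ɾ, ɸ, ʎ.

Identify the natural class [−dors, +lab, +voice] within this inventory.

β, ɱ, b

Eliminate segments failing any feature: /ʂ, ð, ʒ, ts, d, tʃ, θ, z, ɭ, n, r, ʐ, s, dʒ, ɾ/ are [−labial]; /j, w, q, ɣ, ŋ, c, ɥ, ʎ/ are [+dorsal]; /f, ɸ/ are [−voice]. The remaining /β, ɱ, b/ satisfy [−dorsal], [+labial], [+voice].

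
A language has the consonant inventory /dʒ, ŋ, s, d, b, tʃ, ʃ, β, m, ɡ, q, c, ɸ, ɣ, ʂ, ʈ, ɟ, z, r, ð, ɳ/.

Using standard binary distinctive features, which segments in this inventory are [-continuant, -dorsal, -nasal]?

dʒ, d, b, tʃ, ʈ

Among the inventory, the [-continuant] segments are /dʒ, ŋ, d, b, tʃ, m, ɡ, q, c, ʈ, ɟ, ɳ/.
Of those, [-dorsal] gives /dʒ, d, b, tʃ, m, ʈ, ɳ/.
Then [-nasal] leaves /dʒ, d, b, tʃ, ʈ/.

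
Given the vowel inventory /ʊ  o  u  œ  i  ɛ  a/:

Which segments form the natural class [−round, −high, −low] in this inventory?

Checking each segment against [−round], [−high], [−low]: /ɛ/ (mid front unrounded lax vowel) satisfies every feature; every other segment in the inventory fails at least one.

ɛ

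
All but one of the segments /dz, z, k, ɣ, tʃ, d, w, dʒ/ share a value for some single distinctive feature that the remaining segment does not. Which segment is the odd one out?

w

[sonorant] (equivalently [labial], [round]) groups all but one: /tʃ, dz, d, k, dʒ, ɣ, z/ share [−sonorant] while /w/ (labial-velar glide) alone is [+sonorant]. Removing any other segment would not leave a single-feature class that excludes it.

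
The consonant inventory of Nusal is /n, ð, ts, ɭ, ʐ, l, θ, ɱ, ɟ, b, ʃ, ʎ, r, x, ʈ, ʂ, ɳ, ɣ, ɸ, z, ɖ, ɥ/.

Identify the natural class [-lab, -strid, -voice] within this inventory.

θ, x, ʈ

Checking each segment against [-labial], [-strident], [-voice]: /θ/ (voiceless dental fricative), /x/ (voiceless velar fricative), /ʈ/ (voiceless retroflex stop) satisfy every feature; every other segment in the inventory fails at least one.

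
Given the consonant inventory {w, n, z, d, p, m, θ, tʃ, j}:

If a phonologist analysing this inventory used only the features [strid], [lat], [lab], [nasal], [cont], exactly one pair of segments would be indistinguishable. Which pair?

θ, j

On the given features, /θ/ and /j/ have an identical profile: [-strident], [-lateral], [-labial], [-nasal], [+continuant]. No other two segments in the inventory coincide on all 5 features. (They do differ in [sonorant], [voice] and [dorsal], which are not among the given features.)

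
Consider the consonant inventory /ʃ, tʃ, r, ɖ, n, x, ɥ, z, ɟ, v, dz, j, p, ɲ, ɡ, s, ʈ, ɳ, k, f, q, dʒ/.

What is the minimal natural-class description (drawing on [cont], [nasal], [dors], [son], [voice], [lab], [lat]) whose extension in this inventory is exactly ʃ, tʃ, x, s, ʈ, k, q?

[−voice, −lab]

Every target segment is [−voice], [−labial]; each remaining inventory member fails at least one of these. Each conjunct is needed — [−labial] alone would also admit /r, ɖ, n, z, …/; [−voice] alone would also admit /p, f/ — and no other single listed feature has exactly this extension, so two is the minimum.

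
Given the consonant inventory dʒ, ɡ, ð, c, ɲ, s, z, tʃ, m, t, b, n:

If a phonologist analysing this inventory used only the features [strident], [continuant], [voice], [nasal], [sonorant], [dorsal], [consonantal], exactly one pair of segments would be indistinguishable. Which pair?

/m/ (bilabial nasal) and /n/ (alveolar nasal) are both [-strident], [-continuant], [+voice], [+nasal], [+sonorant], [-dorsal], [+consonantal], so none of the listed features separates them. (They do differ in [labial] and [coronal], which are not among the given features.) Every other pair in the inventory differs on at least one listed feature.

m, n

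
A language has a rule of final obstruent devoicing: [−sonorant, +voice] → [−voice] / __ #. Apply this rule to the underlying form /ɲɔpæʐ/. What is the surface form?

[ɲɔpæʂ]

Only the final segment /ʐ/ is both word-final and matches the structural description. It is a voiced retroflex fricative, so [−sonorant, +voice] holds; changing it to [−voice] with all other features held fixed yields /ʂ/ (voiceless retroflex fricative). No other segment meets both the structural description and the environment, so the output is [ɲɔpæʂ].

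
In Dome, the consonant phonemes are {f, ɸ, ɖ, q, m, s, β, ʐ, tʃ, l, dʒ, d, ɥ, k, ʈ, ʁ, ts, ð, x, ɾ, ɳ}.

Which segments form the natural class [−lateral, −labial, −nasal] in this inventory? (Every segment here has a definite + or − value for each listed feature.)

ɖ, q, s, ʐ, tʃ, dʒ, d, k, ʈ, ʁ, ts, ð, x, ɾ

Checking each segment against [−lateral], [−labial], [−nasal]: /ɖ/ (voiced retroflex stop), /q/ (voiceless uvular stop), /s/ (voiceless alveolar fricative), /ʐ/ (voiced retroflex fricative), /tʃ/ (voiceless postalveolar affricate), /dʒ/ (voiced postalveolar affricate), among others, satisfy every feature; every other segment in the inventory fails at least one.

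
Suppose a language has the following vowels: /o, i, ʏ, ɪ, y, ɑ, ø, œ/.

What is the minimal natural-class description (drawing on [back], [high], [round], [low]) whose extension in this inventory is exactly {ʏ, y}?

[+high, +round]

Every target segment is [+high], [+round]; each remaining inventory member fails at least one of these. Each conjunct is needed — [+round] alone would also admit /o, ø, œ/; [+high] alone would also admit /i, ɪ/ — and no other single listed feature has exactly this extension, so two is the minimum.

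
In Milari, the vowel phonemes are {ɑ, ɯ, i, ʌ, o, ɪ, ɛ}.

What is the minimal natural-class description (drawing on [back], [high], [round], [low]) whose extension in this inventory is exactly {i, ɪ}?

The class [+high], [-back] has exactly /i, ɪ/ as its extension in this inventory. No smaller conjunction from the listed features achieves this: [-back] alone would also admit /ɛ/; [+high] alone would also admit /ɯ/; and checking the remaining single features turns up none with this extension.

[+high, -back]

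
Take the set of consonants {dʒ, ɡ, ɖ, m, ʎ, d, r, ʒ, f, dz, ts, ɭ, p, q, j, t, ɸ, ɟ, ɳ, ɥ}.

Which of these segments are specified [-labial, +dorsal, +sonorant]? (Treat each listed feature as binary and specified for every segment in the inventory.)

Checking each segment against [-labial], [+dorsal], [+sonorant]: /ʎ/ (palatal lateral approximant), /j/ (palatal glide) satisfy every feature; every other segment in the inventory fails at least one.

ʎ, j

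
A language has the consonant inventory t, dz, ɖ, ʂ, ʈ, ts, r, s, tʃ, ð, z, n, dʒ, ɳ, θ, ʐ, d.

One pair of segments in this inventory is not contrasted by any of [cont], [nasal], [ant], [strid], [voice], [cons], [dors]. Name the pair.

r, ð

On the given features, /r/ and /ð/ have an identical profile: [+continuant], [−nasal], [+anterior], [−strident], [+voice], [+consonantal], [−dorsal]. No other two segments in the inventory coincide on all 7 features. (They do differ in [sonorant], which is not among the given features.)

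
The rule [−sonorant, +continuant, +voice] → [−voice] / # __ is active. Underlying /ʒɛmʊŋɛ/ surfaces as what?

[ʃɛmʊŋɛ]

Only the initial segment /ʒ/ is both word-initial and matches the structural description. It is a voiced postalveolar fricative, so [−sonorant, +continuant, +voice] holds; changing it to [−voice] with all other features held fixed yields /ʃ/ (voiceless postalveolar fricative). No other segment meets both the structural description and the environment, so the output is [ʃɛmʊŋɛ].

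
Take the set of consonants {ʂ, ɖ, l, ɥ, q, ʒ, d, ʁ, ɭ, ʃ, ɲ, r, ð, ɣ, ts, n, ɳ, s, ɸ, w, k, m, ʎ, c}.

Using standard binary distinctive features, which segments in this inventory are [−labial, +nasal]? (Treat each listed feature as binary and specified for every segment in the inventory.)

ɲ, n, ɳ

The [−labial] segments are /ʂ, ɖ, l, q, ʒ, d, ʁ, ɭ, ʃ, ɲ, r, ð, ɣ, ts, n, ɳ, s, k, ʎ, c/.
Then [+nasal] leaves /ɲ, n, ɳ/.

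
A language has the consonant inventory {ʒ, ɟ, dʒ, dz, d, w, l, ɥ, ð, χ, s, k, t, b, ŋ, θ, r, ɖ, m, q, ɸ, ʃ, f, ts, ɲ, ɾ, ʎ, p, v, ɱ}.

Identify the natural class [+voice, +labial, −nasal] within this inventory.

w, ɥ, b, v

Checking each segment against [+voice], [+labial], [−nasal]: /w/ (labial-velar glide), /ɥ/ (labial-palatal glide), /b/ (voiced bilabial stop), /v/ (voiced labiodental fricative) satisfy every feature; every other segment in the inventory fails at least one.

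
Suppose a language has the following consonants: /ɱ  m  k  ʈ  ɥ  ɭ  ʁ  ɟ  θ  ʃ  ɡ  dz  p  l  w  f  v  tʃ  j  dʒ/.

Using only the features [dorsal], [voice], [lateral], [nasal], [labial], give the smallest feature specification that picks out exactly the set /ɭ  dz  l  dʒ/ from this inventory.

[+voice, −labial, −dorsal]

The class [+voice], [−labial], [−dorsal] has exactly /ɭ, dz, l, dʒ/ as its extension in this inventory. No smaller conjunction from the listed features achieves this: [−labial, −dorsal] alone would also admit /ʈ, θ, ʃ, tʃ/; [+voice, −dorsal] alone would also admit /ɱ, m, v/; [+voice, −labial] alone would also admit /ʁ, ɟ, ɡ, j/; and checking the remaining two-feature bundles turns up none with this extension.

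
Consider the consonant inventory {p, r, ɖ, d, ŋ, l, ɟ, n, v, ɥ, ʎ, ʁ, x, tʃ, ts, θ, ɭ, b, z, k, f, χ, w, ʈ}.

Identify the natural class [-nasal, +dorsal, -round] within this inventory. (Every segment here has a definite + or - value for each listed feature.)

Eliminate segments failing any feature: /p, r, ɖ, d, l, v, tʃ, ts, θ, ɭ, b, z, f, ʈ/ are [-dorsal]; /ŋ, n/ are [+nasal]; /ɥ, w/ are [+round]. The remaining /ɟ, ʎ, ʁ, x, k, χ/ satisfy [-nasal], [+dorsal], [-round].

ɟ, ʎ, ʁ, x, k, χ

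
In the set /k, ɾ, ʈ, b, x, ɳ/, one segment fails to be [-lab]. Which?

/b/ is the voiced bilabial stop, which is [+labial]; the rest — /k, ɾ, x, ʈ, ɳ/ — are [-labial].

b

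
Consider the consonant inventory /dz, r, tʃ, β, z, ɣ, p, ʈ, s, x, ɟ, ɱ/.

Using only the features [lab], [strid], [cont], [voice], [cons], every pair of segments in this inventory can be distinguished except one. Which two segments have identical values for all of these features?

On the given features, /ɣ/ and /r/ have an identical profile: [-labial], [-strident], [+continuant], [+voice], [+consonantal]. No other two segments in the inventory coincide on all 5 features. (They do differ in [sonorant], [coronal] and [dorsal], which are not among the given features.)

ɣ, r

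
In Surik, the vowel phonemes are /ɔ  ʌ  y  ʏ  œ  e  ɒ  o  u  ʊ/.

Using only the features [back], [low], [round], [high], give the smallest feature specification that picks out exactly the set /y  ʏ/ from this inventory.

[+high, -back]

The class [+high], [-back] has exactly /y, ʏ/ as its extension in this inventory. No smaller conjunction from the listed features achieves this: [-back] alone would also admit /œ, e/; [+high] alone would also admit /u, ʊ/; and checking the remaining single features turns up none with this extension.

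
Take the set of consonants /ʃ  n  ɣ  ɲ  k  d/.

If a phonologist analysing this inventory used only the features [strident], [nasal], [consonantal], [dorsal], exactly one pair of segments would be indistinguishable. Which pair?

ɣ, k

On the given features, /ɣ/ and /k/ have an identical profile: [−strident], [−nasal], [+consonantal], [+dorsal]. No other two segments in the inventory coincide on all 4 features. (They do differ in [voice] and [continuant], which are not among the given features.)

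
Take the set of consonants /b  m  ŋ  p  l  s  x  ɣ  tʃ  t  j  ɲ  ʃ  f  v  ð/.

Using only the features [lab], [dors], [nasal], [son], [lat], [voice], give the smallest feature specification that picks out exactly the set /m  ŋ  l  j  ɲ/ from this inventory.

/m, ŋ, l, j, ɲ/ are exactly the [+sonorant] segments in the inventory, so a single feature suffices.

[+son]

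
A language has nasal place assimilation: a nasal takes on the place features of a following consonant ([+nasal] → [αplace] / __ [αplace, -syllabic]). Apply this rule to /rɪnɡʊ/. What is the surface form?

The only nasal preceding a consonant is /n/ before /ɡ/. /ɡ/ is [+dorsal], so /n/ → /ŋ/, giving [rɪŋɡʊ].

[rɪŋɡʊ]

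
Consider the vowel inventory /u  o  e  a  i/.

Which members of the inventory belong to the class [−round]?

e, a, i

The [−round] segments here are /e, a, i/; the remaining /u, o/ are [+round].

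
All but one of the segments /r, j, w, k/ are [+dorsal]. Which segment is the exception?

/w, k, j/ are all [+dorsal]; /r/ (alveolar trill) is [−dorsal].

r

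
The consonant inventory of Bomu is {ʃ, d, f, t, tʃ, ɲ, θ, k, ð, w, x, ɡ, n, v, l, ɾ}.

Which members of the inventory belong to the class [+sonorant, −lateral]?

Checking each segment against [+sonorant], [−lateral]: /ɲ/ (palatal nasal), /w/ (labial-velar glide), /n/ (alveolar nasal), /ɾ/ (alveolar tap) satisfy every feature; every other segment in the inventory fails at least one.

ɲ, w, n, ɾ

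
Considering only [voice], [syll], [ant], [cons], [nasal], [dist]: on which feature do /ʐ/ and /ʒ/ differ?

[distributed]

The two segments share [+voice], [-syllabic], [-anterior], [+consonantal], [-nasal]. The only feature from the list on which they differ: /ʐ/ is [-distributed] while /ʒ/ is [+distributed].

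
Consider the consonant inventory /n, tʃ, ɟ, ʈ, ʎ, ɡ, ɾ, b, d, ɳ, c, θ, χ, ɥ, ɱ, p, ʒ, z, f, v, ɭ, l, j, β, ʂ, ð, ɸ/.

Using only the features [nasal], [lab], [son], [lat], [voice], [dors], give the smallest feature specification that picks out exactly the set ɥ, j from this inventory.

[+son, −lat, +dors]

The class [+sonorant], [−lateral], [+dorsal] has exactly /ɥ, j/ as its extension in this inventory. No smaller conjunction from the listed features achieves this: [−lateral, +dorsal] alone would also admit /ɟ, ɡ, c, χ/; [+sonorant, +dorsal] alone would also admit /ʎ/; [+sonorant, −lateral] alone would also admit /n, ɾ, ɳ, ɱ/; and checking the remaining two-feature bundles turns up none with this extension.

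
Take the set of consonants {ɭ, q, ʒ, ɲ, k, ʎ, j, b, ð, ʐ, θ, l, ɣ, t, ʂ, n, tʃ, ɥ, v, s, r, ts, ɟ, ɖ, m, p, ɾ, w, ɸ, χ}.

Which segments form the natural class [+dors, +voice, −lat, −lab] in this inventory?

ɲ, j, ɣ, ɟ

Eliminate segments failing any feature: /ɭ, ʒ, b, ð, ʐ, θ, l, t, ʂ, n, tʃ, v, s, r, ts, ɖ, m, p, ɾ, ɸ/ are [−dorsal]; /q, k, χ/ are [−voice]; /ʎ/ is [+lateral]; /ɥ, w/ are [+labial]. The remaining /ɲ, j, ɣ, ɟ/ satisfy [+dorsal], [+voice], [−lateral], [−labial].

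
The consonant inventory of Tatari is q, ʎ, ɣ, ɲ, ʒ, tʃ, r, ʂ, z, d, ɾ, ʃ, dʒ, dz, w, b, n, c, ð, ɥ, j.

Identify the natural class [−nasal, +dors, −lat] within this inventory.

q, ɣ, w, c, ɥ, j

Checking each segment against [−nasal], [+dorsal], [−lateral]: /q/ (voiceless uvular stop), /ɣ/ (voiced velar fricative), /w/ (labial-velar glide), /c/ (voiceless palatal stop), /ɥ/ (labial-palatal glide), /j/ (palatal glide) satisfy every feature; every other segment in the inventory fails at least one.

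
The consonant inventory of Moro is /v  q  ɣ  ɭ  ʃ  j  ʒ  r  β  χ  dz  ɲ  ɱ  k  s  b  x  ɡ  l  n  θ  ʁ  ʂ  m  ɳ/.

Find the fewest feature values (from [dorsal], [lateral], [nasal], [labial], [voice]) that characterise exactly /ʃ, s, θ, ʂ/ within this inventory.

The class [-voice], [-dorsal] has exactly /ʃ, s, θ, ʂ/ as its extension in this inventory. No smaller conjunction from the listed features achieves this: [-dorsal] alone would also admit /v, ɭ, ʒ, r, …/; [-voice] alone would also admit /q, χ, k, x/; and checking the remaining single features turns up none with this extension.

[-voice, -dorsal]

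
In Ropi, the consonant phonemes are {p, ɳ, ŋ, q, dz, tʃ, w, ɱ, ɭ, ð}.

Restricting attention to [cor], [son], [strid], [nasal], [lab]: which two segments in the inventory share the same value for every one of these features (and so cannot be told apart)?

dz, tʃ

/dz/ (voiced alveolar affricate) and /tʃ/ (voiceless postalveolar affricate) are both [+coronal], [-sonorant], [+strident], [-nasal], [-labial], so none of the listed features separates them. (They do differ in [voice], [anterior] and [distributed], which are not among the given features.) Every other pair in the inventory differs on at least one listed feature.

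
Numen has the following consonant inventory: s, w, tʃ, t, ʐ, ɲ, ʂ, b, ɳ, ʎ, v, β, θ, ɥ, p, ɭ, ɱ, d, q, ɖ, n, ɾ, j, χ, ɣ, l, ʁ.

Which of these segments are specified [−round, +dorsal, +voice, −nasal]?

ʎ, j, ɣ, ʁ

Eliminate segments failing any feature: /s, tʃ, t, ʐ, ʂ, b, ɳ, v, β, θ, p, ɭ, ɱ, d, ɖ, n, ɾ, l/ are [−dorsal]; /w, ɥ/ are [+round]; /ɲ/ is [+nasal]; /q, χ/ are [−voice]. The remaining /ʎ, j, ɣ, ʁ/ satisfy [−round], [+dorsal], [+voice], [−nasal].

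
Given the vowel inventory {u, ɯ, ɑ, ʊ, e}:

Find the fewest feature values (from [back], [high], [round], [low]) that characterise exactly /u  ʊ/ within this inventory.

/u, ʊ/ are exactly the [+round] segments in the inventory, so a single feature suffices.

[+round]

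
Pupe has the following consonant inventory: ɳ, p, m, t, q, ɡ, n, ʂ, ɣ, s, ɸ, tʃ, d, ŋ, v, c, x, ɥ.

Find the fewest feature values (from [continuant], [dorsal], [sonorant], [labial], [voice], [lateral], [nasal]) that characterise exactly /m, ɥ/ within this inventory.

[+sonorant, +labial]

Every target segment is [+sonorant], [+labial]; each remaining inventory member fails at least one of these. Each conjunct is needed — [+labial] alone would also admit /p, ɸ, v/; [+sonorant] alone would also admit /ɳ, n, ŋ/ — and no other single listed feature has exactly this extension, so two is the minimum.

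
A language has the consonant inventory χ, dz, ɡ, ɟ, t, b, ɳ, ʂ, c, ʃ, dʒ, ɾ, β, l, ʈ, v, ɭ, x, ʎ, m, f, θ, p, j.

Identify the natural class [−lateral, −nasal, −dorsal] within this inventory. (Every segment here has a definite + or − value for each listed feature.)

dz, t, b, ʂ, ʃ, dʒ, ɾ, β, ʈ, v, f, θ, p

Eliminate segments failing any feature: /χ, ɡ, ɟ, c, x, j/ are [+dorsal]; /ɳ, m/ are [+nasal]; /l, ɭ, ʎ/ are [+lateral]. The remaining /dz, t, b, ʂ, ʃ, dʒ, ɾ, β, ʈ, v, f, θ, p/ satisfy [−lateral], [−nasal], [−dorsal].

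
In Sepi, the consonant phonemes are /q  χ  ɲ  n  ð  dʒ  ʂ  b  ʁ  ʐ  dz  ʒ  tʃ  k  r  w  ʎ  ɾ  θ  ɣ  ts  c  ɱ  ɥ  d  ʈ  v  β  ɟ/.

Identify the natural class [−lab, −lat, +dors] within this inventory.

Checking each segment against [−labial], [−lateral], [+dorsal]: /q/ (voiceless uvular stop), /χ/ (voiceless uvular fricative), /ɲ/ (palatal nasal), /ʁ/ (voiced uvular fricative), /k/ (voiceless velar stop), /ɣ/ (voiced velar fricative), among others, satisfy every feature; every other segment in the inventory fails at least one.

q, χ, ɲ, ʁ, k, ɣ, c, ɟ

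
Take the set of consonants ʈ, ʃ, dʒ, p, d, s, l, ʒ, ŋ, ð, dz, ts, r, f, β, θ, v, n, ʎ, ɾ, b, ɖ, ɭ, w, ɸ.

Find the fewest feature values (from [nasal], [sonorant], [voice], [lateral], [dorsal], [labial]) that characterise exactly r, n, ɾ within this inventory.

/r, n, ɾ/ are all [+sonorant], [−lateral], [−dorsal], and no other segment in the inventory matches all three values. Dropping any one of them over-generates: [−lateral, −dorsal] alone would also admit /ʈ, ʃ, dʒ, p, …/; [+sonorant, −dorsal] alone would also admit /l, ɭ/; [+sonorant, −lateral] alone would also admit /ŋ, w/. No other combination of two listed features picks out exactly this set either, so fewer than three features will not do.

[+sonorant, −lateral, −dorsal]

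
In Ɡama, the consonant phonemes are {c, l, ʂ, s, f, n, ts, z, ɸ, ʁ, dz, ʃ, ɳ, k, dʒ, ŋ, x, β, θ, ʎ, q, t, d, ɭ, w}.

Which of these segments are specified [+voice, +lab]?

β, w

The [+voice] segments are /l, n, z, ʁ, dz, ɳ, dʒ, ŋ, β, ʎ, d, ɭ, w/.
Within that set, [+labial] leaves /β, w/.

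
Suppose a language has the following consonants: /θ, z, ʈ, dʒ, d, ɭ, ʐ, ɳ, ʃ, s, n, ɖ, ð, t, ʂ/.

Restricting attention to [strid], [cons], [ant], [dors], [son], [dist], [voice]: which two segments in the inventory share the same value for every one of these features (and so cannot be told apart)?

On the given features, /ɭ/ and /ɳ/ have an identical profile: [-strident], [+consonantal], [-anterior], [-dorsal], [+sonorant], [-distributed], [+voice]. No other two segments in the inventory coincide on all 7 features. (They do differ in [nasal] and [lateral], which are not among the given features.)

ɭ, ɳ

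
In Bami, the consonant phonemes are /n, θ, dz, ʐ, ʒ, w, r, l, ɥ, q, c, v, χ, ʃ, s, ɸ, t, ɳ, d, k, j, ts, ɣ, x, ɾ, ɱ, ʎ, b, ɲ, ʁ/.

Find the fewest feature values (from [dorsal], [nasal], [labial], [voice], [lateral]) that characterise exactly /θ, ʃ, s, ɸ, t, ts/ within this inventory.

[−voice, −dorsal]

Every target segment is [−voice], [−dorsal]; each remaining inventory member fails at least one of these. Each conjunct is needed — [−dorsal] alone would also admit /n, dz, ʐ, ʒ, …/; [−voice] alone would also admit /q, c, χ, k, …/ — and no other single listed feature has exactly this extension, so two is the minimum.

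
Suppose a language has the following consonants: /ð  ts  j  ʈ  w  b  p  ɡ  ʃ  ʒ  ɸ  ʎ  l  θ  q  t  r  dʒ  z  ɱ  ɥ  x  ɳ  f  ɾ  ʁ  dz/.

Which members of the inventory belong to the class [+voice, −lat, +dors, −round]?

Among the inventory, the [+voice] segments are /ð, j, w, b, ɡ, ʒ, ʎ, l, r, dʒ, z, ɱ, ɥ, ɳ, ɾ, ʁ, dz/.
Among these, [−lateral] gives /ð, j, w, b, ɡ, ʒ, r, dʒ, z, ɱ, ɥ, ɳ, ɾ, ʁ, dz/.
Then [+dorsal] gives /j, w, ɡ, ɥ, ʁ/.
Intersecting with [−round] leaves /j, ɡ, ʁ/.

j, ɡ, ʁ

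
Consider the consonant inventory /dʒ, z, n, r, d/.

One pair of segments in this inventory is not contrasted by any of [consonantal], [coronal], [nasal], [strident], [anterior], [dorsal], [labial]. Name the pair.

On the given features, /r/ and /d/ have an identical profile: [+consonantal], [+coronal], [-nasal], [-strident], [+anterior], [-dorsal], [-labial]. No other two segments in the inventory coincide on all 7 features. (They do differ in [sonorant] and [continuant], which are not among the given features.)

r, d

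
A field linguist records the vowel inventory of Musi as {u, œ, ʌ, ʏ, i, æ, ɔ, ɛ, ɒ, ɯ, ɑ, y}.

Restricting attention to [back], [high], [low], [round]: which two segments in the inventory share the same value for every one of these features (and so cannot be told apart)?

ʏ, y

Both /ʏ/ and /y/ are [−back], [+high], [−low], [+round]. Since the list omits [tense] — which does distinguish the high front rounded lax vowel from the high front rounded tense vowel — this pair collapses; all other pairs remain distinct.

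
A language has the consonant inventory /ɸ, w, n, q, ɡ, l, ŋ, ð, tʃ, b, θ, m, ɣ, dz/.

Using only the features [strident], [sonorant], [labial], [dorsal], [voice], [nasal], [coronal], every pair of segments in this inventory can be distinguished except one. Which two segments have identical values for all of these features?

/ɣ/ (voiced velar fricative) and /ɡ/ (voiced velar stop) are both [−strident], [−sonorant], [−labial], [+dorsal], [+voice], [−nasal], [−coronal], so none of the listed features separates them. (They do differ in [continuant], which is not among the given features.) Every other pair in the inventory differs on at least one listed feature.

ɣ, ɡ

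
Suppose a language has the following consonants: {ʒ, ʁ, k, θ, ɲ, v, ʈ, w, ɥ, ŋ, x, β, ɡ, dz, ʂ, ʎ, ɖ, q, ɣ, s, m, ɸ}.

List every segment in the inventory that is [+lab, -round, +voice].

v, β, m

Checking each segment against [+labial], [-round], [+voice]: /v/ (voiced labiodental fricative), /β/ (voiced bilabial fricative), /m/ (bilabial nasal) satisfy every feature; every other segment in the inventory fails at least one.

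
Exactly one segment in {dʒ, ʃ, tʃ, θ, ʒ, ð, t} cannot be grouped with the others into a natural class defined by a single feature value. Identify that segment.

t

[distributed] groups all but one: /ʒ, dʒ, θ, tʃ, ð, ʃ/ share [+distributed] while /t/ (voiceless alveolar stop) alone is [−distributed]. Removing any other segment would not leave a single-feature class that excludes it.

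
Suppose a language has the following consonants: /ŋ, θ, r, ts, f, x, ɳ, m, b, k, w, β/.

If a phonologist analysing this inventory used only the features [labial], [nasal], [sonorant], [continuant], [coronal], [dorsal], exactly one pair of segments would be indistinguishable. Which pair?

f, β

Both /f/ and /β/ are [+labial], [-nasal], [-sonorant], [+continuant], [-coronal], [-dorsal]. Since the list omits [voice] — which does distinguish the voiceless labiodental fricative from the voiced bilabial fricative — this pair collapses; all other pairs remain distinct.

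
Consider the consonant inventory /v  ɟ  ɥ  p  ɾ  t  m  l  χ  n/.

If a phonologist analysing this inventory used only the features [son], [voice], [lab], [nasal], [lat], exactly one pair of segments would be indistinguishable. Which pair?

/t/ (voiceless alveolar stop) and /χ/ (voiceless uvular fricative) are both [-sonorant], [-voice], [-labial], [-nasal], [-lateral], so none of the listed features separates them. (They do differ in [continuant], [coronal] and [dorsal], which are not among the given features.) Every other pair in the inventory differs on at least one listed feature.

t, χ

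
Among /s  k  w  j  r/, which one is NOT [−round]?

/w/ is the labial-velar glide, which is [+round]; the rest — /s, j, k, r/ — are [−round].

w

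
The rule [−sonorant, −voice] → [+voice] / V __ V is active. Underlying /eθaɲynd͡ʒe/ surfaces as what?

[eðaɲynd͡ʒe]

/θ/ satisfies [−sonorant, −voice] and sits in V __ V. The [+voice] counterpart of the voiceless dental fricative is /ð/. Other segments in /eθaɲynd͡ʒe/ either fail the structural description or are not in the environment, so the surface form is [eðaɲynd͡ʒe].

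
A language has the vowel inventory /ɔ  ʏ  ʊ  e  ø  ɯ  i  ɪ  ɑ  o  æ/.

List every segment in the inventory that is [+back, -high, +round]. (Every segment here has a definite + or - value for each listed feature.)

Checking each segment against [+back], [-high], [+round]: /ɔ/ (mid back rounded lax vowel), /o/ (mid back rounded tense vowel) satisfy every feature; every other segment in the inventory fails at least one.

ɔ, o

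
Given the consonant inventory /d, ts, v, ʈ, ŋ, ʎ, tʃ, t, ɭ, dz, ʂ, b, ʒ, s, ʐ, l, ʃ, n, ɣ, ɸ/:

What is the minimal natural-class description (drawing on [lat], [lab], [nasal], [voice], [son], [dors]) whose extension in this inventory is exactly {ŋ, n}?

[+nasal]

Every target segment is [+nasal] and no other inventory member is, so one feature is enough.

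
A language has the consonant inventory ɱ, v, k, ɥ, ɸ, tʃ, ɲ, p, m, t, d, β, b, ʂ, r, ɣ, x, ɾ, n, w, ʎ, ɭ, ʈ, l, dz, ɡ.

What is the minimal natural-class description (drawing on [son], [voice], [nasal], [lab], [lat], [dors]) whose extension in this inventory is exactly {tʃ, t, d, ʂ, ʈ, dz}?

[−son, −lab, −dors]

Every target segment is [−sonorant], [−labial], [−dorsal]; each remaining inventory member fails at least one of these. Each conjunct is needed — [−labial, −dorsal] alone would also admit /r, ɾ, n, ɭ, …/; [−sonorant, −dorsal] alone would also admit /v, ɸ, p, β, …/; [−sonorant, −labial] alone would also admit /k, ɣ, x, ɡ/ — and no other combination of two listed features has exactly this extension, so three is the minimum.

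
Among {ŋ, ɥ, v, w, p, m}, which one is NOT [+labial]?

ŋ

/ŋ/ is the velar nasal, which is [-labial]; the rest — /p, v, m, w, ɥ/ — are [+labial].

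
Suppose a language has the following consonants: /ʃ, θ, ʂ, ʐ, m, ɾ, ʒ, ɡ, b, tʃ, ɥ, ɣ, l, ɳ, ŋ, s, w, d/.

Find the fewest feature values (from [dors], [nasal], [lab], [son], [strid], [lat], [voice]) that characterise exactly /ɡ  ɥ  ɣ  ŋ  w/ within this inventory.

/ɡ, ɥ, ɣ, ŋ, w/ are exactly the [+dorsal] segments in the inventory, so a single feature suffices.

[+dors]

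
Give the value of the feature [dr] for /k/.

[-delayed release]

/k/ is the voiceless velar stop, hence [-delayed release].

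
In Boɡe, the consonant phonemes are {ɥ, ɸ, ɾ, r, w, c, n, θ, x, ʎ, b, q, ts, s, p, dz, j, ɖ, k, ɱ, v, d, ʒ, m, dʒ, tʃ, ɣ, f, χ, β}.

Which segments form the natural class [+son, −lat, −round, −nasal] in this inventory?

First, the [+sonorant] segments are /ɥ, ɾ, r, w, n, ʎ, j, ɱ, m/.
Within that set, [−lateral] gives /ɥ, ɾ, r, w, n, j, ɱ, m/.
Of those, [−round] gives /ɾ, r, n, j, ɱ, m/.
Intersecting with [−nasal] leaves /ɾ, r, j/.

ɾ, r, j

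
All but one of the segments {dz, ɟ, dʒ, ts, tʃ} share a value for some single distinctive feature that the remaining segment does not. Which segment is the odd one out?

/dz, tʃ, ts, dʒ/ are all [+delayed release], but /ɟ/ (voiced palatal stop) is [−delayed release]. No other single segment can be removed to leave a set sharing one feature value that the removed segment lacks, so /ɟ/ is the odd one out.

ɟ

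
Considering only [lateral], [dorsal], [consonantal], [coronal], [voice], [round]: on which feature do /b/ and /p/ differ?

/b/ (voiced bilabial stop) and /p/ (voiceless bilabial stop) agree on [−lateral], [−dorsal], [+consonantal], [−coronal], [−round]. They differ on [voice] (/b/ [+], /p/ [−]).

[voice]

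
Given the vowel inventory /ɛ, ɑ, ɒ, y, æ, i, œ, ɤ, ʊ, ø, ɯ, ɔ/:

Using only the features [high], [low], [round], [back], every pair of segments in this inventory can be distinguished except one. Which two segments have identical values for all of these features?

ø, œ

Both /ø/ and /œ/ are [−high], [−low], [+round], [−back]. Since the list omits [tense] — which does distinguish the mid front rounded tense vowel from the mid front rounded lax vowel — this pair collapses; all other pairs remain distinct.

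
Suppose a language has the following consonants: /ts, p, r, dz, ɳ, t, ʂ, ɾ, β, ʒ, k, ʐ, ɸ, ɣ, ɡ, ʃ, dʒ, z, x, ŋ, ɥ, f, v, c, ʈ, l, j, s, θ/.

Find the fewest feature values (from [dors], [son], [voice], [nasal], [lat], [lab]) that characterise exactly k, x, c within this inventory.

/k, x, c/ are all [−voice], [+dorsal], and no other segment in the inventory matches both values. Dropping any one of them over-generates: [+dorsal] alone would also admit /ɣ, ɡ, ŋ, ɥ, …/; [−voice] alone would also admit /ts, p, t, ʂ, …/. No other single listed feature picks out exactly this set either, so fewer than two features will not do.

[−voice, +dors]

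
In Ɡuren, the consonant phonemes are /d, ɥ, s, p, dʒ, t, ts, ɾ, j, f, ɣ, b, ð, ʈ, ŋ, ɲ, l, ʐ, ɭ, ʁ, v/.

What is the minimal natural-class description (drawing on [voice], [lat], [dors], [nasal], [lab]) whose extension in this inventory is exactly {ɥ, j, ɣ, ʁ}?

[−nasal, +dors]

Every target segment is [−nasal], [+dorsal]; each remaining inventory member fails at least one of these. Each conjunct is needed — [+dorsal] alone would also admit /ŋ, ɲ/; [−nasal] alone would also admit /d, s, p, dʒ, …/ — and no other single listed feature has exactly this extension, so two is the minimum.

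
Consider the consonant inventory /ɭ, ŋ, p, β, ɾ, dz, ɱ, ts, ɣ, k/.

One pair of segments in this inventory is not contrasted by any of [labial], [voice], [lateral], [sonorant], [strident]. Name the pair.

ŋ, ɾ

On the given features, /ŋ/ and /ɾ/ have an identical profile: [-labial], [+voice], [-lateral], [+sonorant], [-strident]. No other two segments in the inventory coincide on all 5 features. (They do differ in [nasal], [coronal] and [dorsal], which are not among the given features.)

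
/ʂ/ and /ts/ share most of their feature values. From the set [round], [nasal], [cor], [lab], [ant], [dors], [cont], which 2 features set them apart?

/ʂ/ is the voiceless retroflex fricative and /ts/ is the voiceless alveolar affricate. Both are [-round], [-nasal], [+coronal], [-labial], [-dorsal]. /ʂ/ is [+continuant] while /ts/ is [-continuant]; /ʂ/ is [-anterior] while /ts/ is [+anterior], so the distinguishing features are [continuant], [anterior].

[continuant], [anterior]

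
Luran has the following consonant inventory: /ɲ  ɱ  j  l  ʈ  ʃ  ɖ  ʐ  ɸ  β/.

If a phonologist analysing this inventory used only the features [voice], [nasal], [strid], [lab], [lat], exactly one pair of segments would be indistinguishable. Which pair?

Both /j/ and /ɖ/ are [+voice], [−nasal], [−strident], [−labial], [−lateral]. Since the list omits [sonorant], [continuant] and [dorsal] — which do distinguish the palatal glide from the voiced retroflex stop — this pair collapses; all other pairs remain distinct.

j, ɖ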